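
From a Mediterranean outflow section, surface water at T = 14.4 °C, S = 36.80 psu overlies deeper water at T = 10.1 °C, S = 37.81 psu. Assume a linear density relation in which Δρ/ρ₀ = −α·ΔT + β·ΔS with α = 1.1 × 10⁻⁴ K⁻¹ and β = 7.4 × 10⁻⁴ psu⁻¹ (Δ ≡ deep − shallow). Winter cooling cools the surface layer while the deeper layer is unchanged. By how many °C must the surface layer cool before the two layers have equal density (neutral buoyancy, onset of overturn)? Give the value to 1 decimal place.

Neutral buoyancy requires Δρ = 0, i.e. −α(T_deep − T_surf′) + β(S_deep − S_surf) = 0.
T_surf′ = T_deep − (β/α)·ΔS = 10.1 − (7.4 × 10⁻⁴/1.1 × 10⁻⁴)·(+1.01) = 3.305 °C.
Cooling required: 14.4 − (3.305) = 11.095 °C.

11.1 °C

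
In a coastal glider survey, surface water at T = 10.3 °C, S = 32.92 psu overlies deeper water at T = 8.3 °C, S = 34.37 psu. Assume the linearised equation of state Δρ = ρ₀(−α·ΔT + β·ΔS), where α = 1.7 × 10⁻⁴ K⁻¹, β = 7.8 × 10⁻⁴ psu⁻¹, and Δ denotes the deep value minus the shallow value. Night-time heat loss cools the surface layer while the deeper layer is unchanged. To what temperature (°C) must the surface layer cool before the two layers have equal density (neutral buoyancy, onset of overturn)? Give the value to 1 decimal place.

1.6 °C

Neutral buoyancy requires Δρ = 0, i.e. −α(T_deep − T_surf′) + β(S_deep − S_surf) = 0.
T_surf′ = T_deep − (β/α)·ΔS = 8.3 − (7.8 × 10⁻⁴/1.7 × 10⁻⁴)·(+1.45) = 1.647 °C.
Cooling required: 10.3 − (1.647) = 8.653 °C.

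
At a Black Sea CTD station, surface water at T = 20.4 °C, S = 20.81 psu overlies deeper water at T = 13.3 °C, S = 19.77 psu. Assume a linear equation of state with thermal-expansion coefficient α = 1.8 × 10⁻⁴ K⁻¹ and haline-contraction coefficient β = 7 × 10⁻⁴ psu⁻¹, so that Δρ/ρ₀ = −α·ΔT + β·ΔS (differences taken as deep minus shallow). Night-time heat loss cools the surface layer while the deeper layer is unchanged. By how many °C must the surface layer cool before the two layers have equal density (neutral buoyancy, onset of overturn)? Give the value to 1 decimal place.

Neutral buoyancy requires Δρ = 0, i.e. −α(T_deep − T_surf′) + β(S_deep − S_surf) = 0.
T_surf′ = T_deep − (β/α)·ΔS = 13.3 − (7 × 10⁻⁴/1.8 × 10⁻⁴)·(-1.04) = 17.344 °C.
Cooling required: 20.4 − (17.344) = 3.056 °C.

3.1 °C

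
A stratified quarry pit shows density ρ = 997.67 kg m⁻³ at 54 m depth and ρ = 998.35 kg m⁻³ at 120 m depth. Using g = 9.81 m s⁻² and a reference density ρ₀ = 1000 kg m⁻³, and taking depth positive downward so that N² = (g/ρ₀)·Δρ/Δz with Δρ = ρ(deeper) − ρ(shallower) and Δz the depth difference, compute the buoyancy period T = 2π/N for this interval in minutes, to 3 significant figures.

10.4 min

Δρ = 998.35 − 997.67 = 0.68 kg m⁻³ over Δz = 120 − 54 = 66 m.
N² = (9.81/1000) × (0.68/66) = 1.0107 × 10⁻⁴ s⁻².
N = √(1.0107 × 10⁻⁴) = 0.010053 rad s⁻¹, so T = 2π/N = 625.01 s = 10.417 min ≈ 10.4 min.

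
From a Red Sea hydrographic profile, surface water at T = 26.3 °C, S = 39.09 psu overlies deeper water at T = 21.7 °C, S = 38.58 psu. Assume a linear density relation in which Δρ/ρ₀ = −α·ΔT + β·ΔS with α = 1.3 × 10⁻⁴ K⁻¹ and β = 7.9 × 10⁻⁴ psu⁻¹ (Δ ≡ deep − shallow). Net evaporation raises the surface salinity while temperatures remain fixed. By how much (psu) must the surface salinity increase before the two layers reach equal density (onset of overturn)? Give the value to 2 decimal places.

0.25 psu

Neutral buoyancy requires −α(T_deep − T_surf) + β(S_deep − S_surf′) = 0.
S_surf′ = S_deep − (α/β)·ΔT = 38.58 − (1.3 × 10⁻⁴/7.9 × 10⁻⁴)·(-4.6) = 39.3370 psu.
Increase required: 39.3370 − 39.09 = 0.2470 psu.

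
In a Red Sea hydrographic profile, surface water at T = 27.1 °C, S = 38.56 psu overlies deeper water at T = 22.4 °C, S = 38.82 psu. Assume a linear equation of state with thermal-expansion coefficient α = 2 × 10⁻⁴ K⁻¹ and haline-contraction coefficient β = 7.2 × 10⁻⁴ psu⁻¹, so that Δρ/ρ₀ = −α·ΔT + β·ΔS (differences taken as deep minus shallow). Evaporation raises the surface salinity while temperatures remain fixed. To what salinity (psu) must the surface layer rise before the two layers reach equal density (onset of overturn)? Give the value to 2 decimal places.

40.13 psu

Neutral buoyancy requires −α(T_deep − T_surf) + β(S_deep − S_surf′) = 0.
S_surf′ = S_deep − (α/β)·ΔT = 38.82 − (2 × 10⁻⁴/7.2 × 10⁻⁴)·(-4.7) = 40.1256 psu.
Increase required: 40.1256 − 38.56 = 1.5656 psu.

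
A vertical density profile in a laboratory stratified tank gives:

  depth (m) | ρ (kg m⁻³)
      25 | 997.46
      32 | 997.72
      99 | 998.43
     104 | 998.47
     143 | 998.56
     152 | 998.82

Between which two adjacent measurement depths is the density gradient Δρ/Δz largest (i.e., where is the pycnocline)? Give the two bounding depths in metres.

25–32 m

Compute the density gradient over each adjacent pair:
  25–32 m: Δρ/Δz = 0.26/7 = 0.037 kg m⁻⁴
  32–99 m: Δρ/Δz = 0.71/67 = 0.011 kg m⁻⁴
  99–104 m: Δρ/Δz = 0.04/5 = 8.0 × 10⁻³ kg m⁻⁴
  104–143 m: Δρ/Δz = 0.09/39 = 2.3 × 10⁻³ kg m⁻⁴
  143–152 m: Δρ/Δz = 0.26/9 = 0.029 kg m⁻⁴
The largest gradient is in the 25–32 m interval — the pycnocline.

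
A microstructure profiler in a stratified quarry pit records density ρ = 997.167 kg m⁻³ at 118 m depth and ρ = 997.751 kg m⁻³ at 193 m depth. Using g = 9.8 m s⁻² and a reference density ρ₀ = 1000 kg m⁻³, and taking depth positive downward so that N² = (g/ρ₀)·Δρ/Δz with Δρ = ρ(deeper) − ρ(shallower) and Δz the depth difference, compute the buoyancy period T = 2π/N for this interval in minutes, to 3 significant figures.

12.0 min

Δρ = 997.751 − 997.167 = 0.584 kg m⁻³ over Δz = 193 − 118 = 75 m.
N² = (9.8/1000) × (0.584/75) = 7.6309 × 10⁻⁵ s⁻².
N = √(7.6309 × 10⁻⁵) = 8.7355 × 10⁻³ rad s⁻¹, so T = 2π/N = 719.27 s = 11.988 min ≈ 12.0 min.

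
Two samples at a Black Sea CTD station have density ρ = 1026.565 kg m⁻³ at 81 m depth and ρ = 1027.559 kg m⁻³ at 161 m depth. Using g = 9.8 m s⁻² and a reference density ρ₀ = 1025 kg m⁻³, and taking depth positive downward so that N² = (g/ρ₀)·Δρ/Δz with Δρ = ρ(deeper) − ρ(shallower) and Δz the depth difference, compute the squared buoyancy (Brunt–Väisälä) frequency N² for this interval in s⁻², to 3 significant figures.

Δρ = 1027.559 − 1026.565 = 0.994 kg m⁻³ over Δz = 161 − 81 = 80 m.
N² = (9.8/1025) × (0.994/80) = 1.1880 × 10⁻⁴ s⁻² ≈ 1.19 × 10⁻⁴ s⁻².

1.19 × 10⁻⁴ s⁻²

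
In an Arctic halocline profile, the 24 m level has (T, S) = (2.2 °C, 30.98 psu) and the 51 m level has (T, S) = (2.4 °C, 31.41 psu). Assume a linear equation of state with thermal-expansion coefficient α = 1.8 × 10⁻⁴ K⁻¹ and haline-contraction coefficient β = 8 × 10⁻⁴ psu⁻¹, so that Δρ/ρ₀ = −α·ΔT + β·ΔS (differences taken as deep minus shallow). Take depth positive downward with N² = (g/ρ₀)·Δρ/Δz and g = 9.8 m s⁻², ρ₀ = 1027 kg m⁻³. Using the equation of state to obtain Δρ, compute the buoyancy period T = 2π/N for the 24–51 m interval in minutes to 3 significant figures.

9.90 min

ΔT = +0.2 K, ΔS = +0.43 psu (deep − shallow).
Δρ/ρ₀ = −αΔT + βΔS = -3.60 × 10⁻⁵ + 3.44 × 10⁻⁴ = 3.08 × 10⁻⁴, so Δρ ≈ 0.3163 kg m⁻³.
N² = (g/ρ₀)·Δρ/Δz = g·(Δρ/ρ₀)/Δz = 9.8 × 3.08 × 10⁻⁴ / 27 = 1.1179 × 10⁻⁴ s⁻².
N = √(1.1179 × 10⁻⁴) = 0.010573 rad s⁻¹ → T = 2π/N = 594.27 s = 9.9045 min ≈ 9.90 min.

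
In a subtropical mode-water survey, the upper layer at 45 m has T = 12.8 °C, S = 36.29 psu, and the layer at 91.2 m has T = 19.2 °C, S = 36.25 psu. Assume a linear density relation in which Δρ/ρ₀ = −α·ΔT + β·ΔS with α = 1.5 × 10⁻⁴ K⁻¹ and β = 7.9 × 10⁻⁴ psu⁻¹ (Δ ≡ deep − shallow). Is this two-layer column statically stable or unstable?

unstable

ΔT = 19.2 − 12.8 = +6.4 K and ΔS = 36.25 − 36.29 = -0.04 psu (deep − shallow).
−αΔT = -9.60 × 10⁻⁴; βΔS = -3.16 × 10⁻⁵; sum Δρ/ρ₀ = -9.916 × 10⁻⁴.
Δρ/ρ₀ < 0, so Δρ < 0: deeper water is lighter → statically unstable; the column would overturn.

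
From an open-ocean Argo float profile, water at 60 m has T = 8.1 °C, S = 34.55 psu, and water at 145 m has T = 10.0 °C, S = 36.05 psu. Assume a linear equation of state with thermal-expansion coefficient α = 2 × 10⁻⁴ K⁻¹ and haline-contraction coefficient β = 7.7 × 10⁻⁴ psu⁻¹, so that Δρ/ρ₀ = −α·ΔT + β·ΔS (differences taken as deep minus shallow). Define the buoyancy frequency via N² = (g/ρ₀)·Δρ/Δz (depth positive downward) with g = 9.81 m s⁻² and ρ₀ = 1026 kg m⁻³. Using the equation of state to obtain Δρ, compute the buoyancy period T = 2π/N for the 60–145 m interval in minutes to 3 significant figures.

11.1 min

ΔT = +1.9 K, ΔS = +1.50 psu (deep − shallow).
Δρ/ρ₀ = −αΔT + βΔS = -3.80 × 10⁻⁴ + 1.155 × 10⁻³ = 7.75 × 10⁻⁴, so Δρ ≈ 0.7952 kg m⁻³.
N² = (g/ρ₀)·Δρ/Δz = g·(Δρ/ρ₀)/Δz = 9.81 × 7.75 × 10⁻⁴ / 85 = 8.9444 × 10⁻⁵ s⁻².
N = √(8.9444 × 10⁻⁵) = 9.4575 × 10⁻³ rad s⁻¹ → T = 2π/N = 664.36 s = 11.073 min ≈ 11.1 min.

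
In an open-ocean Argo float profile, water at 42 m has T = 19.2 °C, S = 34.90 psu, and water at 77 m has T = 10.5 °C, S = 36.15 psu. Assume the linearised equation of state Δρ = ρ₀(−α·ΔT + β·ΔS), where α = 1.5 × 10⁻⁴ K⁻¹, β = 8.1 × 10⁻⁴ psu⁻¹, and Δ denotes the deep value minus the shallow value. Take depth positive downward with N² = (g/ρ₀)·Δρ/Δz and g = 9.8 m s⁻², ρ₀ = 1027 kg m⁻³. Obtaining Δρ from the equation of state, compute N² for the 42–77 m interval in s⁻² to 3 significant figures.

6.49 × 10⁻⁴ s⁻²

ΔT = -8.7 K, ΔS = +1.25 psu (deep − shallow).
Δρ/ρ₀ = −αΔT + βΔS = 1.305 × 10⁻³ + 1.0125 × 10⁻³ = 2.3175 × 10⁻³, so Δρ ≈ 2.380 kg m⁻³.
N² = (g/ρ₀)·Δρ/Δz = g·(Δρ/ρ₀)/Δz = 9.8 × 2.3175 × 10⁻³ / 35 = 6.4890 × 10⁻⁴ s⁻² ≈ 6.49 × 10⁻⁴ s⁻².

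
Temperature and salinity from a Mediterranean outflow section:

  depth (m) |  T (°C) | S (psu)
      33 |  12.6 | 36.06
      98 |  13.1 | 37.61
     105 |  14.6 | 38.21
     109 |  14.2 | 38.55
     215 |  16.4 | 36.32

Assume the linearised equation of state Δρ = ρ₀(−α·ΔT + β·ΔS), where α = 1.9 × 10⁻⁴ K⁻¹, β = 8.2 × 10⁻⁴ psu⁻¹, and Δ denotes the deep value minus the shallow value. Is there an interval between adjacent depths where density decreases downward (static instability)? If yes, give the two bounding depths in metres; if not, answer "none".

109–215 m

Evaluate Δρ/ρ₀ = −αΔT + βΔS across each adjacent pair:
  33–98 m: −αΔT+βΔS = −(1.9 × 10⁻⁴)(+0.5)+(8.2 × 10⁻⁴)(+1.55) = 1.2 × 10⁻³ → stable
  98–105 m: −αΔT+βΔS = −(1.9 × 10⁻⁴)(+1.5)+(8.2 × 10⁻⁴)(+0.60) = 2.1 × 10⁻⁴ → stable
  105–109 m: −αΔT+βΔS = −(1.9 × 10⁻⁴)(-0.4)+(8.2 × 10⁻⁴)(+0.34) = 3.5 × 10⁻⁴ → stable
  109–215 m: −αΔT+βΔS = −(1.9 × 10⁻⁴)(+2.2)+(8.2 × 10⁻⁴)(-2.23) = -2.2 × 10⁻³ → UNSTABLE
The 109–215 m interval has Δρ < 0: lighter water underlies denser water.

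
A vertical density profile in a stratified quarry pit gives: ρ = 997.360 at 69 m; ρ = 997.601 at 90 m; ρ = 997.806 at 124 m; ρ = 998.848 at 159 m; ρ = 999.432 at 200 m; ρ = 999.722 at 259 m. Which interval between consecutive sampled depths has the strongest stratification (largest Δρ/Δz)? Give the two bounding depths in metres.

124–159 m

Compute the density gradient over each adjacent pair:
  69–90 m: Δρ/Δz = 0.241/21 = 0.011 kg m⁻⁴
  90–124 m: Δρ/Δz = 0.205/34 = 6.0 × 10⁻³ kg m⁻⁴
  124–159 m: Δρ/Δz = 1.042/35 = 0.030 kg m⁻⁴
  159–200 m: Δρ/Δz = 0.584/41 = 0.014 kg m⁻⁴
  200–259 m: Δρ/Δz = 0.290/59 = 4.9 × 10⁻³ kg m⁻⁴
The largest gradient is in the 124–159 m interval — the pycnocline.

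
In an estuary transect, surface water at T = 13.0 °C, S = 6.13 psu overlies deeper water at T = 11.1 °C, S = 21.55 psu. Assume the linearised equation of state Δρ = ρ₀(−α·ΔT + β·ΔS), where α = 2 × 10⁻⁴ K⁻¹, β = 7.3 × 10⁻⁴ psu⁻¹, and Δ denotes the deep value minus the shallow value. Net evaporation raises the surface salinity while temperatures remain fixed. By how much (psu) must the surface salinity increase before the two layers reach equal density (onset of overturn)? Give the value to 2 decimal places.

Neutral buoyancy requires −α(T_deep − T_surf) + β(S_deep − S_surf′) = 0.
S_surf′ = S_deep − (α/β)·ΔT = 21.55 − (2 × 10⁻⁴/7.3 × 10⁻⁴)·(-1.9) = 22.0705 psu.
Increase required: 22.0705 − 6.13 = 15.9405 psu.

15.94 psu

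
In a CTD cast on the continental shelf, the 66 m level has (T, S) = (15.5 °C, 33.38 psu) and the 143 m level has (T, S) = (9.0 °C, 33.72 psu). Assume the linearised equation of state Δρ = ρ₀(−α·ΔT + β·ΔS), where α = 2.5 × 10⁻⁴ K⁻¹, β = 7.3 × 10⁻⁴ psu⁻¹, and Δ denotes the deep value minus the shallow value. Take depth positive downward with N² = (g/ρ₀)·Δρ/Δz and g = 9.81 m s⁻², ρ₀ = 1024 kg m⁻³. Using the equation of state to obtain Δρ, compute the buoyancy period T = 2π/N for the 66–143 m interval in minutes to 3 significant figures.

6.78 min

ΔT = -6.5 K, ΔS = +0.34 psu (deep − shallow).
Δρ/ρ₀ = −αΔT + βΔS = 1.625 × 10⁻³ + 2.482 × 10⁻⁴ = 1.8732 × 10⁻³, so Δρ ≈ 1.918 kg m⁻³.
N² = (g/ρ₀)·Δρ/Δz = g·(Δρ/ρ₀)/Δz = 9.81 × 1.8732 × 10⁻³ / 77 = 2.3865 × 10⁻⁴ s⁻².
N = √(2.3865 × 10⁻⁴) = 0.015448 rad s⁻¹ → T = 2π/N = 406.73 s = 6.7788 min ≈ 6.78 min.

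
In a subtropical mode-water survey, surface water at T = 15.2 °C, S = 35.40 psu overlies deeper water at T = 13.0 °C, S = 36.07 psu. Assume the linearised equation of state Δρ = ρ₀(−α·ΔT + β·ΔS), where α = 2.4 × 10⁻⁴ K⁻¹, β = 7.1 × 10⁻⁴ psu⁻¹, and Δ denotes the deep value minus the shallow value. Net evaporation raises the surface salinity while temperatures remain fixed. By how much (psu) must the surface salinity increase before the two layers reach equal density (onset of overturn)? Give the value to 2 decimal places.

1.41 psu

Neutral buoyancy requires −α(T_deep − T_surf) + β(S_deep − S_surf′) = 0.
S_surf′ = S_deep − (α/β)·ΔT = 36.07 − (2.4 × 10⁻⁴/7.1 × 10⁻⁴)·(-2.2) = 36.8137 psu.
Increase required: 36.8137 − 35.40 = 1.4137 psu.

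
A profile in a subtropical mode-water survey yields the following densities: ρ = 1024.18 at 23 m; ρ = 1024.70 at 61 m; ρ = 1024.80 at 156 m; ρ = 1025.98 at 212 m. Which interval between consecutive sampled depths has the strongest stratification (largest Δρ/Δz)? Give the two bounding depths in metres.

156–212 m

Compute the density gradient over each adjacent pair:
  23–61 m: Δρ/Δz = 0.52/38 = 0.014 kg m⁻⁴
  61–156 m: Δρ/Δz = 0.10/95 = 1.1 × 10⁻³ kg m⁻⁴
  156–212 m: Δρ/Δz = 1.18/56 = 0.021 kg m⁻⁴
The largest gradient is in the 156–212 m interval — the pycnocline.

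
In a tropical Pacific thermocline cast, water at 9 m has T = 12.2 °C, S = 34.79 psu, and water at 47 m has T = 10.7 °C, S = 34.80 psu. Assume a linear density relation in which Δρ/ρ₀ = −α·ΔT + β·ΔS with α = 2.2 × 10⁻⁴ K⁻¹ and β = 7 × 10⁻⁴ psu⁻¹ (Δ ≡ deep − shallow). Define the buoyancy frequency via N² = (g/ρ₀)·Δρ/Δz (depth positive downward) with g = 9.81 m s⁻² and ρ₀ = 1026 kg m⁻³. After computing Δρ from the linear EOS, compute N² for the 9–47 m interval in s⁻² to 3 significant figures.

ΔT = -1.5 K, ΔS = +0.01 psu (deep − shallow).
Δρ/ρ₀ = −αΔT + βΔS = 3.30 × 10⁻⁴ + 7.00 × 10⁻⁶ = 3.37 × 10⁻⁴, so Δρ ≈ 0.3458 kg m⁻³.
N² = (g/ρ₀)·Δρ/Δz = g·(Δρ/ρ₀)/Δz = 9.81 × 3.37 × 10⁻⁴ / 38 = 8.6999 × 10⁻⁵ s⁻² ≈ 8.70 × 10⁻⁵ s⁻².

8.70 × 10⁻⁵ s⁻²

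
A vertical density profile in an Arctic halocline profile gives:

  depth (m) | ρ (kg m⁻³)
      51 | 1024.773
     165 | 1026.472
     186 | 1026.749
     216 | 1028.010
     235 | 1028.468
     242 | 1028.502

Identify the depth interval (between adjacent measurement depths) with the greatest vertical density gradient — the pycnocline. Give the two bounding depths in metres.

186–216 m

Compute the density gradient over each adjacent pair:
  51–165 m: Δρ/Δz = 1.699/114 = 0.015 kg m⁻⁴
  165–186 m: Δρ/Δz = 0.277/21 = 0.013 kg m⁻⁴
  186–216 m: Δρ/Δz = 1.261/30 = 0.042 kg m⁻⁴
  216–235 m: Δρ/Δz = 0.458/19 = 0.024 kg m⁻⁴
  235–242 m: Δρ/Δz = 0.034/7 = 4.9 × 10⁻³ kg m⁻⁴
The largest gradient is in the 186–216 m interval — the pycnocline.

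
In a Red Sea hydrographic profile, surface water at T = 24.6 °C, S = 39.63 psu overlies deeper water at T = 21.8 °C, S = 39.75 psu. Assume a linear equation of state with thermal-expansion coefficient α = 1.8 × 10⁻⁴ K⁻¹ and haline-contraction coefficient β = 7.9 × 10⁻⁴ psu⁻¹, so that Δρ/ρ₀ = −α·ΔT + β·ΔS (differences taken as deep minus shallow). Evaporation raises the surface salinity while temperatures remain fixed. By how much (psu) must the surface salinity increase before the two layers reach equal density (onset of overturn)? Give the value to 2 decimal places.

0.76 psu

Neutral buoyancy requires −α(T_deep − T_surf) + β(S_deep − S_surf′) = 0.
S_surf′ = S_deep − (α/β)·ΔT = 39.75 − (1.8 × 10⁻⁴/7.9 × 10⁻⁴)·(-2.8) = 40.3880 psu.
Increase required: 40.3880 − 39.63 = 0.7580 psu.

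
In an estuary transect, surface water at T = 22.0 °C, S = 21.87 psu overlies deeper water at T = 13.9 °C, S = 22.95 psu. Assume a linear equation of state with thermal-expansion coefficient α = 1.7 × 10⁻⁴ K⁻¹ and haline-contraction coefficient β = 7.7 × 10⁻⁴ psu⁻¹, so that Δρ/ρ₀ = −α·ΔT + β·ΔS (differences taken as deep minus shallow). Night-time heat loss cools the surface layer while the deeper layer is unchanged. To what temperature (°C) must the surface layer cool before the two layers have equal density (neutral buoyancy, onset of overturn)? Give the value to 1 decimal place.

9.0 °C

Neutral buoyancy requires Δρ = 0, i.e. −α(T_deep − T_surf′) + β(S_deep − S_surf) = 0.
T_surf′ = T_deep − (β/α)·ΔS = 13.9 − (7.7 × 10⁻⁴/1.7 × 10⁻⁴)·(+1.08) = 9.008 °C.
Cooling required: 22.0 − (9.008) = 12.992 °C.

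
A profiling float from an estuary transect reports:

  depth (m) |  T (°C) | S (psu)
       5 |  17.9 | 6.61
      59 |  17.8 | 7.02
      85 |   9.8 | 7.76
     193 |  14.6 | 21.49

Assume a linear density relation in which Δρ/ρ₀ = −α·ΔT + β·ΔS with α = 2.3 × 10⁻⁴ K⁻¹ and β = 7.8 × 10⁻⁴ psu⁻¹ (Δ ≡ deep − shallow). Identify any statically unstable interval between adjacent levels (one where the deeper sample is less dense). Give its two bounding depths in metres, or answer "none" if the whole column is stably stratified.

Evaluate Δρ/ρ₀ = −αΔT + βΔS across each adjacent pair:
  5–59 m: −αΔT+βΔS = −(2.3 × 10⁻⁴)(-0.1)+(7.8 × 10⁻⁴)(+0.41) = 3.4 × 10⁻⁴ → stable
  59–85 m: −αΔT+βΔS = −(2.3 × 10⁻⁴)(-8.0)+(7.8 × 10⁻⁴)(+0.74) = 2.4 × 10⁻³ → stable
  85–193 m: −αΔT+βΔS = −(2.3 × 10⁻⁴)(+4.8)+(7.8 × 10⁻⁴)(+13.73) = 9.6 × 10⁻³ → stable
Every interval has Δρ > 0: the column is stably stratified throughout.

none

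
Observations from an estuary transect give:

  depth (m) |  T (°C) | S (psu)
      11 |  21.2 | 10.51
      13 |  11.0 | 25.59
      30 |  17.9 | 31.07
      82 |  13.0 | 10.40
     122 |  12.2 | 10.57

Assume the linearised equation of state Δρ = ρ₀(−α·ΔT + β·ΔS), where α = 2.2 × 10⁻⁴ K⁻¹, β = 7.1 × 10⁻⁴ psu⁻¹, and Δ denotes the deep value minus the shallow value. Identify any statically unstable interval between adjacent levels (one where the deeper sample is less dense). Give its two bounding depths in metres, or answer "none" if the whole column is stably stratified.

Evaluate Δρ/ρ₀ = −αΔT + βΔS across each adjacent pair:
  11–13 m: −αΔT+βΔS = −(2.2 × 10⁻⁴)(-10.2)+(7.1 × 10⁻⁴)(+15.08) = 0.013 → stable
  13–30 m: −αΔT+βΔS = −(2.2 × 10⁻⁴)(+6.9)+(7.1 × 10⁻⁴)(+5.48) = 2.4 × 10⁻³ → stable
  30–82 m: −αΔT+βΔS = −(2.2 × 10⁻⁴)(-4.9)+(7.1 × 10⁻⁴)(-20.67) = -0.014 → UNSTABLE
  82–122 m: −αΔT+βΔS = −(2.2 × 10⁻⁴)(-0.8)+(7.1 × 10⁻⁴)(+0.17) = 3.0 × 10⁻⁴ → stable
The 30–82 m interval has Δρ < 0: lighter water underlies denser water.

30–82 m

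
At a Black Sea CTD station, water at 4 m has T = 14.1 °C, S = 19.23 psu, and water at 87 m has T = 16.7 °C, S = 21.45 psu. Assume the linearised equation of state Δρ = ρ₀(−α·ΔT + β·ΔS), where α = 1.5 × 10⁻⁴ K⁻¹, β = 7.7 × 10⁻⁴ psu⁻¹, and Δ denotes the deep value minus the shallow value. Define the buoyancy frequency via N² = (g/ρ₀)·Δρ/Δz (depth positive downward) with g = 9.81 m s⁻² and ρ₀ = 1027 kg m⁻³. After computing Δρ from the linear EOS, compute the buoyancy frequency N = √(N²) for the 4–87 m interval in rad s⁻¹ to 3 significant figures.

ΔT = +2.6 K, ΔS = +2.22 psu (deep − shallow).
Δρ/ρ₀ = −αΔT + βΔS = -3.90 × 10⁻⁴ + 1.7094 × 10⁻³ = 1.3194 × 10⁻³, so Δρ ≈ 1.355 kg m⁻³.
N² = (g/ρ₀)·Δρ/Δz = g·(Δρ/ρ₀)/Δz = 9.81 × 1.3194 × 10⁻³ / 83 = 1.5594 × 10⁻⁴ s⁻².
N = √(1.5594 × 10⁻⁴) = 0.012488 rad s⁻¹ ≈ 0.0125 rad s⁻¹.

0.0125 rad s⁻¹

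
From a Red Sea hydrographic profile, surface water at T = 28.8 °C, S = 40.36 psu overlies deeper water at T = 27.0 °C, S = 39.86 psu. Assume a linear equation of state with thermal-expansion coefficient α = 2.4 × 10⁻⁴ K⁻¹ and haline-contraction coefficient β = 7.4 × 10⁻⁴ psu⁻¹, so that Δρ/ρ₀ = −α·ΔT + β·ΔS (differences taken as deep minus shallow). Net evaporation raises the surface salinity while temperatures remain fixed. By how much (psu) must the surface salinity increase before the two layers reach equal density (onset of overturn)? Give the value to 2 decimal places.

Neutral buoyancy requires −α(T_deep − T_surf) + β(S_deep − S_surf′) = 0.
S_surf′ = S_deep − (α/β)·ΔT = 39.86 − (2.4 × 10⁻⁴/7.4 × 10⁻⁴)·(-1.8) = 40.4438 psu.
Increase required: 40.4438 − 40.36 = 0.0838 psu.

0.08 psu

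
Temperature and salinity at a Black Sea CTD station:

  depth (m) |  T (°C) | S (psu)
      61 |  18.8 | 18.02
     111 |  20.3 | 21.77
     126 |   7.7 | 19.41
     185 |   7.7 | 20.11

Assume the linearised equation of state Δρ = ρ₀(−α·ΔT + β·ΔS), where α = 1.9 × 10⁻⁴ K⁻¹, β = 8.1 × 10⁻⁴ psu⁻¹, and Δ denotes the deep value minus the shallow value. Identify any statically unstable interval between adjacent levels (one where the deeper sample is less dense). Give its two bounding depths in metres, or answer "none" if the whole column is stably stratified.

none

Evaluate Δρ/ρ₀ = −αΔT + βΔS across each adjacent pair:
  61–111 m: −αΔT+βΔS = −(1.9 × 10⁻⁴)(+1.5)+(8.1 × 10⁻⁴)(+3.75) = 2.8 × 10⁻³ → stable
  111–126 m: −αΔT+βΔS = −(1.9 × 10⁻⁴)(-12.6)+(8.1 × 10⁻⁴)(-2.36) = 4.8 × 10⁻⁴ → stable
  126–185 m: −αΔT+βΔS = −(1.9 × 10⁻⁴)(+0.0)+(8.1 × 10⁻⁴)(+0.70) = 5.7 × 10⁻⁴ → stable
Every interval has Δρ > 0: the column is stably stratified throughout.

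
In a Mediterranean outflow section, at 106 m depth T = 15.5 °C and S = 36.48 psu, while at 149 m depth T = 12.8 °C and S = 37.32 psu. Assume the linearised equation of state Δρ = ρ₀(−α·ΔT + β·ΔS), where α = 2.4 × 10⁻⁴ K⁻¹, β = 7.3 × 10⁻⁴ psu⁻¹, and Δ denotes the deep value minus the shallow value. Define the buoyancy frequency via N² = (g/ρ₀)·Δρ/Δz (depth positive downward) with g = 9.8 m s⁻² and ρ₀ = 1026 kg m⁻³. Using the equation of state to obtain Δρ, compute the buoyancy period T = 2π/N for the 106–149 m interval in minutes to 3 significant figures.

ΔT = -2.7 K, ΔS = +0.84 psu (deep − shallow).
Δρ/ρ₀ = −αΔT + βΔS = 6.48 × 10⁻⁴ + 6.132 × 10⁻⁴ = 1.2612 × 10⁻³, so Δρ ≈ 1.294 kg m⁻³.
N² = (g/ρ₀)·Δρ/Δz = g·(Δρ/ρ₀)/Δz = 9.8 × 1.2612 × 10⁻³ / 43 = 2.8744 × 10⁻⁴ s⁻².
N = √(2.8744 × 10⁻⁴) = 0.016954 rad s⁻¹ → T = 2π/N = 370.60 s = 6.1767 min ≈ 6.18 min.

6.18 min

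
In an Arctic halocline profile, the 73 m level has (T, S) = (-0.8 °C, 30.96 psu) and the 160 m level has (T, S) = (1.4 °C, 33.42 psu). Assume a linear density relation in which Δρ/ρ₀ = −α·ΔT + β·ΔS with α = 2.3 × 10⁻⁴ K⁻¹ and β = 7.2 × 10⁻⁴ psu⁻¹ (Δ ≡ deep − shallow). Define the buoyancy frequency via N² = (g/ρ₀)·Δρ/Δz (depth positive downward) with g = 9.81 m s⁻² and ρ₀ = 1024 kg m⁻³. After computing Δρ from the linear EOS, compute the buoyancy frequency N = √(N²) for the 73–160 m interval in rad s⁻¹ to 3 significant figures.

0.0119 rad s⁻¹

ΔT = +2.2 K, ΔS = +2.46 psu (deep − shallow).
Δρ/ρ₀ = −αΔT + βΔS = -5.06 × 10⁻⁴ + 1.7712 × 10⁻³ = 1.2652 × 10⁻³, so Δρ ≈ 1.296 kg m⁻³.
N² = (g/ρ₀)·Δρ/Δz = g·(Δρ/ρ₀)/Δz = 9.81 × 1.2652 × 10⁻³ / 87 = 1.4266 × 10⁻⁴ s⁻².
N = √(1.4266 × 10⁻⁴) = 0.011944 rad s⁻¹ ≈ 0.0119 rad s⁻¹.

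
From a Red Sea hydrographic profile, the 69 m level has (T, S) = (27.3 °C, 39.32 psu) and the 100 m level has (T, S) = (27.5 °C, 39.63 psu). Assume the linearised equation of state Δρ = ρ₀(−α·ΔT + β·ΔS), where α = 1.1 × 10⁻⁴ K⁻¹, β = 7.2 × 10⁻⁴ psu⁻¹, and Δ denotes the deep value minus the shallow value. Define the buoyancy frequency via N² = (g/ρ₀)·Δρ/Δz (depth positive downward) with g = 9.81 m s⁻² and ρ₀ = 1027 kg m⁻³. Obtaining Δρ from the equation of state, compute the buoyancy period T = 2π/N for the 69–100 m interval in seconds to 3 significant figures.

ΔT = +0.2 K, ΔS = +0.31 psu (deep − shallow).
Δρ/ρ₀ = −αΔT + βΔS = -2.20 × 10⁻⁵ + 2.232 × 10⁻⁴ = 2.012 × 10⁻⁴, so Δρ ≈ 0.2066 kg m⁻³.
N² = (g/ρ₀)·Δρ/Δz = g·(Δρ/ρ₀)/Δz = 9.81 × 2.012 × 10⁻⁴ / 31 = 6.3670 × 10⁻⁵ s⁻².
N = √(6.3670 × 10⁻⁵) = 7.9793 × 10⁻³ rad s⁻¹ → T = 2π/N = 787.44 s ≈ 787 s.

787 s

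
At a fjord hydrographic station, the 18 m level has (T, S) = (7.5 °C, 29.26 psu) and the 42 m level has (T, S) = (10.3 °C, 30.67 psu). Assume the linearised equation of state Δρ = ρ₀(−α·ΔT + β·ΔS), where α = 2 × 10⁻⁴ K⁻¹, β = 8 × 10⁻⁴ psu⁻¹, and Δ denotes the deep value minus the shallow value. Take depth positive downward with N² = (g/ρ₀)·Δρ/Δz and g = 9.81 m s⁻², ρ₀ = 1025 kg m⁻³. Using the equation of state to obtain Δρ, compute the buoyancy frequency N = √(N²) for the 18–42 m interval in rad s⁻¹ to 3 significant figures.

ΔT = +2.8 K, ΔS = +1.41 psu (deep − shallow).
Δρ/ρ₀ = −αΔT + βΔS = -5.60 × 10⁻⁴ + 1.128 × 10⁻³ = 5.68 × 10⁻⁴, so Δρ ≈ 0.5822 kg m⁻³.
N² = (g/ρ₀)·Δρ/Δz = g·(Δρ/ρ₀)/Δz = 9.81 × 5.68 × 10⁻⁴ / 24 = 2.3217 × 10⁻⁴ s⁻².
N = √(2.3217 × 10⁻⁴) = 0.015237 rad s⁻¹ ≈ 0.0152 rad s⁻¹.

0.0152 rad s⁻¹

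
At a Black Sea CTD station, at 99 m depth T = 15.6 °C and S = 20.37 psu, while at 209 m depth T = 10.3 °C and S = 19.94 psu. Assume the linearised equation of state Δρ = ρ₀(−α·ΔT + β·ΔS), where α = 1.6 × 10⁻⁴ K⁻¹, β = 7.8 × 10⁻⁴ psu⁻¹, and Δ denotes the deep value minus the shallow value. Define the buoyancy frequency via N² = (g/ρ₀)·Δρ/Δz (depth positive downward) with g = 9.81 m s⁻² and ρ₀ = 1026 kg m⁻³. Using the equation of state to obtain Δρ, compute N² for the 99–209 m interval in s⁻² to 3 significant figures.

ΔT = -5.3 K, ΔS = -0.43 psu (deep − shallow).
Δρ/ρ₀ = −αΔT + βΔS = 8.48 × 10⁻⁴ − 3.354 × 10⁻⁴ = 5.126 × 10⁻⁴, so Δρ ≈ 0.5259 kg m⁻³.
N² = (g/ρ₀)·Δρ/Δz = g·(Δρ/ρ₀)/Δz = 9.81 × 5.126 × 10⁻⁴ / 110 = 4.5715 × 10⁻⁵ s⁻² ≈ 4.57 × 10⁻⁵ s⁻².

4.57 × 10⁻⁵ s⁻²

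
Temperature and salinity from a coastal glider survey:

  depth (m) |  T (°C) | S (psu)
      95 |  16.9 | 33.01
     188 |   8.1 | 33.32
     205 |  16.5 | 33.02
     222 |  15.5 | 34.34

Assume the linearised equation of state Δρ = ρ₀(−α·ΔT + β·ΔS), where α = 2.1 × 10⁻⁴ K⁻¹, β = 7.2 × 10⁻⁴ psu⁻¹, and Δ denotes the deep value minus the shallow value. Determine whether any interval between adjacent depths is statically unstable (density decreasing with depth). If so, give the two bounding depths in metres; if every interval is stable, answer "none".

Evaluate Δρ/ρ₀ = −αΔT + βΔS across each adjacent pair:
  95–188 m: −αΔT+βΔS = −(2.1 × 10⁻⁴)(-8.8)+(7.2 × 10⁻⁴)(+0.31) = 2.1 × 10⁻³ → stable
  188–205 m: −αΔT+βΔS = −(2.1 × 10⁻⁴)(+8.4)+(7.2 × 10⁻⁴)(-0.30) = -2.0 × 10⁻³ → UNSTABLE
  205–222 m: −αΔT+βΔS = −(2.1 × 10⁻⁴)(-1.0)+(7.2 × 10⁻⁴)(+1.32) = 1.2 × 10⁻³ → stable
The 188–205 m interval has Δρ < 0: lighter water underlies denser water.

188–205 m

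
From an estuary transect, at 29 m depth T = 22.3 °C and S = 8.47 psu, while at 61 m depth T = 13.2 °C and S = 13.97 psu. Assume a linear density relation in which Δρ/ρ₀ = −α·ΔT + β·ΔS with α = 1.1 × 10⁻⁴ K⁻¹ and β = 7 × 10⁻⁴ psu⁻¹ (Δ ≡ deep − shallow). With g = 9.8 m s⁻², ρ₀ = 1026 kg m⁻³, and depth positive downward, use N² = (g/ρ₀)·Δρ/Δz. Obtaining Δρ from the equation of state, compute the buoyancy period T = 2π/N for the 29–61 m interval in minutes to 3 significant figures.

2.72 min

ΔT = -9.1 K, ΔS = +5.50 psu (deep − shallow).
Δρ/ρ₀ = −αΔT + βΔS = 1.001 × 10⁻³ + 3.85 × 10⁻³ = 4.851 × 10⁻³, so Δρ ≈ 4.977 kg m⁻³.
N² = (g/ρ₀)·Δρ/Δz = g·(Δρ/ρ₀)/Δz = 9.8 × 4.851 × 10⁻³ / 32 = 1.4856 × 10⁻³ s⁻².
N = √(1.4856 × 10⁻³) = 0.038543 rad s⁻¹ → T = 2π/N = 163.02 s = 2.7170 min ≈ 2.72 min.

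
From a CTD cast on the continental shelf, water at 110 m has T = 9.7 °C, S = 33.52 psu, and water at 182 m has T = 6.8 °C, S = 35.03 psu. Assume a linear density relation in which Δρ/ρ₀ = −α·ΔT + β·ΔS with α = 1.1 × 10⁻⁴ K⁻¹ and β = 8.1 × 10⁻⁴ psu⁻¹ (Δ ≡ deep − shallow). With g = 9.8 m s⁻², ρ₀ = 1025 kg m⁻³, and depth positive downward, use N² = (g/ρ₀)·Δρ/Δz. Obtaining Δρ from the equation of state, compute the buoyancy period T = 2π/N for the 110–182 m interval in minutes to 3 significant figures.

ΔT = -2.9 K, ΔS = +1.51 psu (deep − shallow).
Δρ/ρ₀ = −αΔT + βΔS = 3.19 × 10⁻⁴ + 1.2231 × 10⁻³ = 1.5421 × 10⁻³, so Δρ ≈ 1.581 kg m⁻³.
N² = (g/ρ₀)·Δρ/Δz = g·(Δρ/ρ₀)/Δz = 9.8 × 1.5421 × 10⁻³ / 72 = 2.0990 × 10⁻⁴ s⁻².
N = √(2.0990 × 10⁻⁴) = 0.014488 rad s⁻¹ → T = 2π/N = 433.68 s = 7.2280 min ≈ 7.23 min.

7.23 min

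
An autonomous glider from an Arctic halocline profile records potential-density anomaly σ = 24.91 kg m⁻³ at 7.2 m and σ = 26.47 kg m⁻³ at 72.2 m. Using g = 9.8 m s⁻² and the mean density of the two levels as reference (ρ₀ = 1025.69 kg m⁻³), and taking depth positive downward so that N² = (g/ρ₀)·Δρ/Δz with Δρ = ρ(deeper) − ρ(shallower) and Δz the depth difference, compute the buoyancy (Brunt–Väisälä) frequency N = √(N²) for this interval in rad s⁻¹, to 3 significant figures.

0.0151 rad s⁻¹

Δρ = 1026.47 − 1024.91 = 1.56 kg m⁻³ over Δz = 72.2 − 7.2 = 65 m.
N² = (9.8/1025.69) × (1.56/65) = 2.2931 × 10⁻⁴ s⁻².
N = √(2.2931 × 10⁻⁴) = 0.015143 rad s⁻¹ ≈ 0.0151 rad s⁻¹.
Since Δρ > 0 the layer is stably stratified.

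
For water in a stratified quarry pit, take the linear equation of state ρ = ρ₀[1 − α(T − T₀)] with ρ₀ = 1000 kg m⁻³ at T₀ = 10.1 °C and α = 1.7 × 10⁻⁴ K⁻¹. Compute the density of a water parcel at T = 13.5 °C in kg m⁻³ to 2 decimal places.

T − T₀ = +3.4 K.
Bracket = 1 − α·(+3.4) = 1 + (-5.78 × 10⁻⁴) = 0.9994220.
ρ = 1000 × 0.9994220 = 999.42 kg m⁻³.

999.42 kg m⁻³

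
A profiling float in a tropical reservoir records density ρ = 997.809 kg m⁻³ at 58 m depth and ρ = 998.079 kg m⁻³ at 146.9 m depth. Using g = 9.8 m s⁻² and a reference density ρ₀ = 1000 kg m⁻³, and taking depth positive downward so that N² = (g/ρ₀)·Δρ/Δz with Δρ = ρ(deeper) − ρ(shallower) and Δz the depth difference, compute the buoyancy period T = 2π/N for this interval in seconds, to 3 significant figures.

Δρ = 998.079 − 997.809 = 0.270 kg m⁻³ over Δz = 146.9 − 58 = 88.9 m.
N² = (9.8/1000) × (0.270/88.9) = 2.9764 × 10⁻⁵ s⁻².
N = √(2.9764 × 10⁻⁵) = 5.4556 × 10⁻³ rad s⁻¹, so T = 2π/N = 1.1517 × 10³ s ≈ 1.15 × 10³ s.

1.15 × 10³ s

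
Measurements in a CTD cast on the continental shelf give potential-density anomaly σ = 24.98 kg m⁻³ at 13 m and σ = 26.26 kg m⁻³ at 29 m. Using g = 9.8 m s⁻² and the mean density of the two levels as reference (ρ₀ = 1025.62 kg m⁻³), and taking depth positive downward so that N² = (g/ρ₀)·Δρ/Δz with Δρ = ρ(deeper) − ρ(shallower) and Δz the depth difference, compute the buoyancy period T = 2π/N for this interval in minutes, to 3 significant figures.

3.79 min

Δρ = 1026.26 − 1024.98 = 1.28 kg m⁻³ over Δz = 29 − 13 = 16 m.
N² = (9.8/1025.62) × (1.28/16) = 7.6442 × 10⁻⁴ s⁻².
N = √(7.6442 × 10⁻⁴) = 0.027648 rad s⁻¹, so T = 2π/N = 227.26 s = 3.7877 min ≈ 3.79 min.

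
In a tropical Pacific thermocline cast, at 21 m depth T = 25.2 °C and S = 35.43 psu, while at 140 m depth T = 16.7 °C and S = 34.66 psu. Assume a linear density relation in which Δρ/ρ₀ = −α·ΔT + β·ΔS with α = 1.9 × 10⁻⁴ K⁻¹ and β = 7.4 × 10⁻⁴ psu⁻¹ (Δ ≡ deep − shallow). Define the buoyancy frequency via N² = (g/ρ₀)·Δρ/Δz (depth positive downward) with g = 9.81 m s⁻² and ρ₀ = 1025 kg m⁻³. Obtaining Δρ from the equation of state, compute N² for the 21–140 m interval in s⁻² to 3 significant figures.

ΔT = -8.5 K, ΔS = -0.77 psu (deep − shallow).
Δρ/ρ₀ = −αΔT + βΔS = 1.615 × 10⁻³ − 5.698 × 10⁻⁴ = 1.0452 × 10⁻³, so Δρ ≈ 1.071 kg m⁻³.
N² = (g/ρ₀)·Δρ/Δz = g·(Δρ/ρ₀)/Δz = 9.81 × 1.0452 × 10⁻³ / 119 = 8.6163 × 10⁻⁵ s⁻² ≈ 8.62 × 10⁻⁵ s⁻².

8.62 × 10⁻⁵ s⁻²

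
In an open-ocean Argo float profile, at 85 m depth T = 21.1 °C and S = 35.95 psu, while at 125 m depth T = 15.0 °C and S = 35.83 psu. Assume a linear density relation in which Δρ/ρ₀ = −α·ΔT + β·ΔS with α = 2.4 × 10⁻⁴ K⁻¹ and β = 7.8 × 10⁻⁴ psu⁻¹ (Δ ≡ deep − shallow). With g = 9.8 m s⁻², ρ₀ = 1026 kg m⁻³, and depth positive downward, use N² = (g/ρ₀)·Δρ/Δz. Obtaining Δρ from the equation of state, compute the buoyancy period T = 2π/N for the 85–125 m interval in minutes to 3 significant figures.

5.72 min

ΔT = -6.1 K, ΔS = -0.12 psu (deep − shallow).
Δρ/ρ₀ = −αΔT + βΔS = 1.464 × 10⁻³ − 9.36 × 10⁻⁵ = 1.3704 × 10⁻³, so Δρ ≈ 1.406 kg m⁻³.
N² = (g/ρ₀)·Δρ/Δz = g·(Δρ/ρ₀)/Δz = 9.8 × 1.3704 × 10⁻³ / 40 = 3.3575 × 10⁻⁴ s⁻².
N = √(3.3575 × 10⁻⁴) = 0.018323 rad s⁻¹ → T = 2π/N = 342.91 s = 5.7152 min ≈ 5.72 min.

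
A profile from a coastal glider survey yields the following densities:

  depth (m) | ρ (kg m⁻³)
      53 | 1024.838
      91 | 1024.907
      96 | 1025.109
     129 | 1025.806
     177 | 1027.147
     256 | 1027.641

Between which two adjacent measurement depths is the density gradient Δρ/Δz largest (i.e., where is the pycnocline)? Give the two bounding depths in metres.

91–96 m

Compute the density gradient over each adjacent pair:
  53–91 m: Δρ/Δz = 0.069/38 = 1.8 × 10⁻³ kg m⁻⁴
  91–96 m: Δρ/Δz = 0.202/5 = 0.040 kg m⁻⁴
  96–129 m: Δρ/Δz = 0.697/33 = 0.021 kg m⁻⁴
  129–177 m: Δρ/Δz = 1.341/48 = 0.028 kg m⁻⁴
  177–256 m: Δρ/Δz = 0.494/79 = 6.3 × 10⁻³ kg m⁻⁴
The largest gradient is in the 91–96 m interval — the pycnocline.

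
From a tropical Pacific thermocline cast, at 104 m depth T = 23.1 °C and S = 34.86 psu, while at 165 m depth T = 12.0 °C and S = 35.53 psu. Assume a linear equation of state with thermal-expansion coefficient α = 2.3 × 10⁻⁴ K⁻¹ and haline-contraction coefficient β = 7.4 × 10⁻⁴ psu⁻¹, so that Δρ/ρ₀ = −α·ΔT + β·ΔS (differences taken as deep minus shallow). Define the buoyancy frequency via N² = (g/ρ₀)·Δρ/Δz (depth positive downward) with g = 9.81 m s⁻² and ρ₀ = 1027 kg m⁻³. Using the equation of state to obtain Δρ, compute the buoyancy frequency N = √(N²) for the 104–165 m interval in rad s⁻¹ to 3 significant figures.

0.0221 rad s⁻¹

ΔT = -11.1 K, ΔS = +0.67 psu (deep − shallow).
Δρ/ρ₀ = −αΔT + βΔS = 2.553 × 10⁻³ + 4.958 × 10⁻⁴ = 3.0488 × 10⁻³, so Δρ ≈ 3.131 kg m⁻³.
N² = (g/ρ₀)·Δρ/Δz = g·(Δρ/ρ₀)/Δz = 9.81 × 3.0488 × 10⁻³ / 61 = 4.9031 × 10⁻⁴ s⁻².
N = √(4.9031 × 10⁻⁴) = 0.022143 rad s⁻¹ ≈ 0.0221 rad s⁻¹.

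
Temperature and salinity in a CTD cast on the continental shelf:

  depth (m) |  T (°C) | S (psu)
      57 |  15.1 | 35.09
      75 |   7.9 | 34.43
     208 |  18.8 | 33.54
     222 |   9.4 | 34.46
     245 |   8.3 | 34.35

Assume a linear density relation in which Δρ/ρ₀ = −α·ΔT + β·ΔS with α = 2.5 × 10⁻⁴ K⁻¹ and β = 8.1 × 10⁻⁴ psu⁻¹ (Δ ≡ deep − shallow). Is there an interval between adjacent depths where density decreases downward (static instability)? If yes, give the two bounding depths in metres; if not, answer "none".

Evaluate Δρ/ρ₀ = −αΔT + βΔS across each adjacent pair:
  57–75 m: −αΔT+βΔS = −(2.5 × 10⁻⁴)(-7.2)+(8.1 × 10⁻⁴)(-0.66) = 1.3 × 10⁻³ → stable
  75–208 m: −αΔT+βΔS = −(2.5 × 10⁻⁴)(+10.9)+(8.1 × 10⁻⁴)(-0.89) = -3.4 × 10⁻³ → UNSTABLE
  208–222 m: −αΔT+βΔS = −(2.5 × 10⁻⁴)(-9.4)+(8.1 × 10⁻⁴)(+0.92) = 3.1 × 10⁻³ → stable
  222–245 m: −αΔT+βΔS = −(2.5 × 10⁻⁴)(-1.1)+(8.1 × 10⁻⁴)(-0.11) = 1.9 × 10⁻⁴ → stable
The 75–208 m interval has Δρ < 0: lighter water underlies denser water.

75–208 m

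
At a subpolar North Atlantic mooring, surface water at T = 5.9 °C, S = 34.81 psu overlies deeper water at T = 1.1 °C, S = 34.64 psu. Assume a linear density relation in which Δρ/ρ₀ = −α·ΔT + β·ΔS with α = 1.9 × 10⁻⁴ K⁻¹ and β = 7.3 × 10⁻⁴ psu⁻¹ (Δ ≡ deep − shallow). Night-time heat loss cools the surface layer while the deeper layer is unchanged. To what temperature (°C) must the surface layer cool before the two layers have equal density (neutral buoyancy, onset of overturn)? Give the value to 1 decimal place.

Neutral buoyancy requires Δρ = 0, i.e. −α(T_deep − T_surf′) + β(S_deep − S_surf) = 0.
T_surf′ = T_deep − (β/α)·ΔS = 1.1 − (7.3 × 10⁻⁴/1.9 × 10⁻⁴)·(-0.17) = 1.753 °C.
Cooling required: 5.9 − (1.753) = 4.147 °C.

1.8 °C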